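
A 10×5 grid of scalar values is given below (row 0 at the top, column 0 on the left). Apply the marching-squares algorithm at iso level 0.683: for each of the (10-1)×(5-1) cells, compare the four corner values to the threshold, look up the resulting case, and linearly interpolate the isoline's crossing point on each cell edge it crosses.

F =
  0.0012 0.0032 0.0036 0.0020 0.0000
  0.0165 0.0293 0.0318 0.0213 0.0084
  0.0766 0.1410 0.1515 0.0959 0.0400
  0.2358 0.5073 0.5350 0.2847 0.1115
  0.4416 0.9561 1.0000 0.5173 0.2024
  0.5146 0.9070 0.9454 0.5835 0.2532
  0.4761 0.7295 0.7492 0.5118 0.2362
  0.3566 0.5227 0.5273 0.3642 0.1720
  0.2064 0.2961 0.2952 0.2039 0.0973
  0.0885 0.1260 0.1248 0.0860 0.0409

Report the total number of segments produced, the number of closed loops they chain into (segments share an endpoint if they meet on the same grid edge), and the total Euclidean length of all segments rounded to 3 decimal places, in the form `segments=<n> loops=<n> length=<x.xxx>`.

cell (3,0): code 0100 → (3.391,1.000)–(4.000,0.469)
cell (3,1): code 1100 → (3.318,2.000)–(3.391,1.000)
cell (3,2): code 1000 → (4.000,2.657)–(3.318,2.000)
cell (4,0): code 0110 → (4.000,0.469)–(5.000,0.429)
cell (4,2): code 1001 → (5.000,2.725)–(4.000,2.657)
cell (5,0): code 0110 → (5.000,0.429)–(6.000,0.816)
cell (5,2): code 1001 → (6.000,2.279)–(5.000,2.725)
cell (6,0): code 0010 → (6.000,0.816)–(6.225,1.000)
cell (6,1): code 0011 → (6.225,1.000)–(6.298,2.000)
cell (6,2): code 0001 → (6.298,2.000)–(6.000,2.279)
total: 10 segments, chained into 1 closed loop(s), length Σ = 8.628611

segments=10 loops=1 length=8.629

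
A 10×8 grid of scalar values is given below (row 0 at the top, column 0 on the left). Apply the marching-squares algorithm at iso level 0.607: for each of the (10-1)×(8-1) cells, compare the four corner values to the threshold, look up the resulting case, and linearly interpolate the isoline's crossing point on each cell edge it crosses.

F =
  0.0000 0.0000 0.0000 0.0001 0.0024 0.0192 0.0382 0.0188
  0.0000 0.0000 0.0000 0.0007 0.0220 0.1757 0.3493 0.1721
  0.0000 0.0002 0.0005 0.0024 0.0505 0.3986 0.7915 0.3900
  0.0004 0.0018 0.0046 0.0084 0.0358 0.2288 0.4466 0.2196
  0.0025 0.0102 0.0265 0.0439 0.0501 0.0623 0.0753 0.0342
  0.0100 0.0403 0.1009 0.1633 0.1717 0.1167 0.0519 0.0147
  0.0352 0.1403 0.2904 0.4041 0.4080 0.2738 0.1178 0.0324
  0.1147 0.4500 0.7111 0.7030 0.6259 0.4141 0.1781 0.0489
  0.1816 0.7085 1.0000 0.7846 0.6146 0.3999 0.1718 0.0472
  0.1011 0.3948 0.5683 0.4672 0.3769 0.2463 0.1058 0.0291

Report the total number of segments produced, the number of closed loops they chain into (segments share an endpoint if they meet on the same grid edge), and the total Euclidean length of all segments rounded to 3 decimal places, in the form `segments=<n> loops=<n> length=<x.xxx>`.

segments=16 loops=2 length=11.357

cell (1,5): code 0100 → (1.583,6.000)–(2.000,5.530)
cell (1,6): code 1000 → (2.000,6.460)–(1.583,6.000)
cell (2,5): code 0010 → (2.000,5.530)–(2.535,6.000)
cell (2,6): code 0001 → (2.535,6.000)–(2.000,6.460)
cell (6,1): code 0100 → (6.753,2.000)–(7.000,1.601)
cell (6,2): code 1100 → (6.679,3.000)–(6.753,2.000)
cell (6,3): code 1100 → (6.913,4.000)–(6.679,3.000)
cell (6,4): code 1000 → (7.000,4.089)–(6.913,4.000)
cell (7,0): code 0100 → (7.607,1.000)–(8.000,0.807)
cell (7,1): code 1110 → (7.000,1.601)–(7.607,1.000)
cell (7,4): code 1001 → (8.000,4.035)–(7.000,4.089)
cell (8,0): code 0010 → (8.000,0.807)–(8.324,1.000)
cell (8,1): code 0011 → (8.324,1.000)–(8.910,2.000)
cell (8,2): code 0011 → (8.910,2.000)–(8.560,3.000)
cell (8,3): code 0011 → (8.560,3.000)–(8.032,4.000)
cell (8,4): code 0001 → (8.032,4.000)–(8.000,4.035)
total: 16 segments, chained into 2 closed loop(s), length Σ = 11.356942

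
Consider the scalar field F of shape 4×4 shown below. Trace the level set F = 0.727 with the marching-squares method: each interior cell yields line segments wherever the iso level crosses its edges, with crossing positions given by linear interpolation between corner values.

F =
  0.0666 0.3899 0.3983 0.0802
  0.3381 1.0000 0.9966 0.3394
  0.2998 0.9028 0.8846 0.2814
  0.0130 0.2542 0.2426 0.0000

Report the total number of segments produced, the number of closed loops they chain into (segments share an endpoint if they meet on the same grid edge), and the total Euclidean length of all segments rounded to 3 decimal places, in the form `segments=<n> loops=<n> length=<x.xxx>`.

cell (0,0): code 0100 → (0.553,1.000)–(1.000,0.588)
cell (0,1): code 1100 → (0.549,2.000)–(0.553,1.000)
cell (0,2): code 1000 → (1.000,2.410)–(0.549,2.000)
cell (1,0): code 0110 → (1.000,0.588)–(2.000,0.708)
cell (1,2): code 1001 → (2.000,2.261)–(1.000,2.410)
cell (2,0): code 0010 → (2.000,0.708)–(2.271,1.000)
cell (2,1): code 0011 → (2.271,1.000)–(2.245,2.000)
cell (2,2): code 0001 → (2.245,2.000)–(2.000,2.261)
total: 8 segments, chained into 1 closed loop(s), length Σ = 5.993154

segments=8 loops=1 length=5.993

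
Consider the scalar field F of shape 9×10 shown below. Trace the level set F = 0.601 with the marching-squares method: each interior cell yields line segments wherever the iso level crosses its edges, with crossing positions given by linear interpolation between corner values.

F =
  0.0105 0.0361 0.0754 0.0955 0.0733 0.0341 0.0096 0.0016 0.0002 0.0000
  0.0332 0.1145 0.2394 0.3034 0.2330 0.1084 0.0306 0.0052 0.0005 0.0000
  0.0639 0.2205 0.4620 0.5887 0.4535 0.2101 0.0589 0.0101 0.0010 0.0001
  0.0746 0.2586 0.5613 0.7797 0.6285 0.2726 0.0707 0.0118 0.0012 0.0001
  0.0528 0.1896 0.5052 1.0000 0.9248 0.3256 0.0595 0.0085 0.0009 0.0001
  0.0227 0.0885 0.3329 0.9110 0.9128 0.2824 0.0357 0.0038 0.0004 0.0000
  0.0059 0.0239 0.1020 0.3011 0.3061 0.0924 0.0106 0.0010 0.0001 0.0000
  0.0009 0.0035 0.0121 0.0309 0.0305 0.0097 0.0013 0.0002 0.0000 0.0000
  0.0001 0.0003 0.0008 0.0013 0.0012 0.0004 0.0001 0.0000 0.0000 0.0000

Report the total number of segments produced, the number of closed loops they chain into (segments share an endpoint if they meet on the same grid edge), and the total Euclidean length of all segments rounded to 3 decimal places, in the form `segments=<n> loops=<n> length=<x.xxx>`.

cell (2,2): code 0100 → (2.064,3.000)–(3.000,2.182)
cell (2,3): code 1100 → (2.843,4.000)–(2.064,3.000)
cell (2,4): code 1000 → (3.000,4.077)–(2.843,4.000)
cell (3,2): code 0110 → (3.000,2.182)–(4.000,2.194)
cell (3,4): code 1001 → (4.000,4.540)–(3.000,4.077)
cell (4,2): code 0110 → (4.000,2.194)–(5.000,2.464)
cell (4,4): code 1001 → (5.000,4.495)–(4.000,4.540)
cell (5,2): code 0010 → (5.000,2.464)–(5.508,3.000)
cell (5,3): code 0011 → (5.508,3.000)–(5.514,4.000)
cell (5,4): code 0001 → (5.514,4.000)–(5.000,4.495)
total: 10 segments, chained into 1 closed loop(s), length Σ = 9.276447

segments=10 loops=1 length=9.276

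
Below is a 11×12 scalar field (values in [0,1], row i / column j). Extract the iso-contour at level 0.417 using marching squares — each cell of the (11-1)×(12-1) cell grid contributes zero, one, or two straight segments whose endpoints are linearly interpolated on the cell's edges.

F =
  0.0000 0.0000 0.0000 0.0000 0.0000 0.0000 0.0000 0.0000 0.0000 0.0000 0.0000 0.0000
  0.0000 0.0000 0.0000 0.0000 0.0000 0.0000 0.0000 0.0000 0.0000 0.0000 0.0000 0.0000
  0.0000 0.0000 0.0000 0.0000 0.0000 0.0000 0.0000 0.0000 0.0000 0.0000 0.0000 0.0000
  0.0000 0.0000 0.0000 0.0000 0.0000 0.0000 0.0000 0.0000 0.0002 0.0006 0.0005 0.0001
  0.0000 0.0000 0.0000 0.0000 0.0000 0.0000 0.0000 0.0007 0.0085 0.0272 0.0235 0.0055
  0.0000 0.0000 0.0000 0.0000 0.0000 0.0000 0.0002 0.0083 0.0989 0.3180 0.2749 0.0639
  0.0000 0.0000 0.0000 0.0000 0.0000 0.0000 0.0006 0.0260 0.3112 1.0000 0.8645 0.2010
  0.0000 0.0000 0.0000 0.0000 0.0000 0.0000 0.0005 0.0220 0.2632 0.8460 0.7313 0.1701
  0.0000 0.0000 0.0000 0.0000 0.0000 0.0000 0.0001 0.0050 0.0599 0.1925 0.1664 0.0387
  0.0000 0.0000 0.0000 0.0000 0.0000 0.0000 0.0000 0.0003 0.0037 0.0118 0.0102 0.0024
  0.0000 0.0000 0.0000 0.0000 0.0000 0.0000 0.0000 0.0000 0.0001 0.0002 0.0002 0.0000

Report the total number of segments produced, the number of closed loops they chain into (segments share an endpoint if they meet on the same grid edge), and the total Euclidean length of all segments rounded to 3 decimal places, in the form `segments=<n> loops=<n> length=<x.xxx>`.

segments=8 loops=1 length=8.016

cell (5,8): code 0100 → (5.145,9.000)–(6.000,8.154)
cell (5,9): code 1100 → (5.241,10.000)–(5.145,9.000)
cell (5,10): code 1000 → (6.000,10.674)–(5.241,10.000)
cell (6,8): code 0110 → (6.000,8.154)–(7.000,8.264)
cell (6,10): code 1001 → (7.000,10.560)–(6.000,10.674)
cell (7,8): code 0010 → (7.000,8.264)–(7.656,9.000)
cell (7,9): code 0011 → (7.656,9.000)–(7.556,10.000)
cell (7,10): code 0001 → (7.556,10.000)–(7.000,10.560)
total: 8 segments, chained into 1 closed loop(s), length Σ = 8.016239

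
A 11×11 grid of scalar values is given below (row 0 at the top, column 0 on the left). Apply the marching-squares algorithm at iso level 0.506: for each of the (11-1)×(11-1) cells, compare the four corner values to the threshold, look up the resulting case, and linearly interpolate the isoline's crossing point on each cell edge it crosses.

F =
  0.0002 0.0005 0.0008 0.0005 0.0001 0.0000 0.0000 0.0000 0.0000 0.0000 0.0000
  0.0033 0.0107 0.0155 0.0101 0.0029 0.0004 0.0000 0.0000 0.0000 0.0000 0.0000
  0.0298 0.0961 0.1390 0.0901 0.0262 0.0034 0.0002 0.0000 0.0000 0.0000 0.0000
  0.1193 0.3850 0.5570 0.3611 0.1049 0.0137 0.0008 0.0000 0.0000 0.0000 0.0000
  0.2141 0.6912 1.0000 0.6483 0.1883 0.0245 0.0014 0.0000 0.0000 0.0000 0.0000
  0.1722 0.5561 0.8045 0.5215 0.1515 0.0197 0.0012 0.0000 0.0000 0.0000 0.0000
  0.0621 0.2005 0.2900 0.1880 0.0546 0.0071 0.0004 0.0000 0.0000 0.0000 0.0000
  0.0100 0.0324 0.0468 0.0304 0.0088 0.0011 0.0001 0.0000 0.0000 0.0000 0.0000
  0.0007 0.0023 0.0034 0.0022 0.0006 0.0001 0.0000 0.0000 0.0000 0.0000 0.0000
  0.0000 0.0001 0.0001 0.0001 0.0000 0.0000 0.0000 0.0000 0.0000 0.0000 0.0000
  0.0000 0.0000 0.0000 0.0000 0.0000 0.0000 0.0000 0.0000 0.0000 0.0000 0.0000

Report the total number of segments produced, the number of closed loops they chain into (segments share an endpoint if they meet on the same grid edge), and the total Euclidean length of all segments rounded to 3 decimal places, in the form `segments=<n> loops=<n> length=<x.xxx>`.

cell (2,1): code 0100 → (2.878,2.000)–(3.000,1.703)
cell (2,2): code 1000 → (3.000,2.260)–(2.878,2.000)
cell (3,0): code 0100 → (3.395,1.000)–(4.000,0.612)
cell (3,1): code 1110 → (3.000,1.703)–(3.395,1.000)
cell (3,2): code 1101 → (3.505,3.000)–(3.000,2.260)
cell (3,3): code 1000 → (4.000,3.309)–(3.505,3.000)
cell (4,0): code 0110 → (4.000,0.612)–(5.000,0.869)
cell (4,3): code 1001 → (5.000,3.042)–(4.000,3.309)
cell (5,0): code 0010 → (5.000,0.869)–(5.141,1.000)
cell (5,1): code 0011 → (5.141,1.000)–(5.580,2.000)
cell (5,2): code 0011 → (5.580,2.000)–(5.046,3.000)
cell (5,3): code 0001 → (5.046,3.000)–(5.000,3.042)
total: 12 segments, chained into 1 closed loop(s), length Σ = 8.161332

segments=12 loops=1 length=8.161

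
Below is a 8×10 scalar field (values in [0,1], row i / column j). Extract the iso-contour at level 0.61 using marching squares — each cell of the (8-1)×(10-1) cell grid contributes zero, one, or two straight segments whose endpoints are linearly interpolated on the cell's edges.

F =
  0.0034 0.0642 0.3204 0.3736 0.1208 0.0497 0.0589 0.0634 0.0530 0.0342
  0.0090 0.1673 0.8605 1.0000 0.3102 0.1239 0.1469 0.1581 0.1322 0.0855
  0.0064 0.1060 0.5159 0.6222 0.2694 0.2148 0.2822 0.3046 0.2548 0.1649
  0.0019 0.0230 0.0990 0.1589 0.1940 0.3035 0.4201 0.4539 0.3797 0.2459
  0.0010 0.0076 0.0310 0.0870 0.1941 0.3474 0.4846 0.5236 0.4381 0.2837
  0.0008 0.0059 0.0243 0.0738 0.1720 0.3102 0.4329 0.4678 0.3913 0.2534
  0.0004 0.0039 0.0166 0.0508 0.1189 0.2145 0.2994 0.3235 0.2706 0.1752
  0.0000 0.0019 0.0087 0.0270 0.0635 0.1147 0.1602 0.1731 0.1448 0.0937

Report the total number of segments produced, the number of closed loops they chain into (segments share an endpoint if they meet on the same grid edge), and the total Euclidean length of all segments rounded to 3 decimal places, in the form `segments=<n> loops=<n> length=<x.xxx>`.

segments=8 loops=1 length=5.473

cell (0,1): code 0100 → (0.536,2.000)–(1.000,1.639)
cell (0,2): code 1100 → (0.377,3.000)–(0.536,2.000)
cell (0,3): code 1000 → (1.000,3.565)–(0.377,3.000)
cell (1,1): code 0010 → (1.000,1.639)–(1.727,2.000)
cell (1,2): code 0111 → (1.727,2.000)–(2.000,2.885)
cell (1,3): code 1001 → (2.000,3.035)–(1.000,3.565)
cell (2,2): code 0010 → (2.000,2.885)–(2.026,3.000)
cell (2,3): code 0001 → (2.026,3.000)–(2.000,3.035)
total: 8 segments, chained into 1 closed loop(s), length Σ = 5.473048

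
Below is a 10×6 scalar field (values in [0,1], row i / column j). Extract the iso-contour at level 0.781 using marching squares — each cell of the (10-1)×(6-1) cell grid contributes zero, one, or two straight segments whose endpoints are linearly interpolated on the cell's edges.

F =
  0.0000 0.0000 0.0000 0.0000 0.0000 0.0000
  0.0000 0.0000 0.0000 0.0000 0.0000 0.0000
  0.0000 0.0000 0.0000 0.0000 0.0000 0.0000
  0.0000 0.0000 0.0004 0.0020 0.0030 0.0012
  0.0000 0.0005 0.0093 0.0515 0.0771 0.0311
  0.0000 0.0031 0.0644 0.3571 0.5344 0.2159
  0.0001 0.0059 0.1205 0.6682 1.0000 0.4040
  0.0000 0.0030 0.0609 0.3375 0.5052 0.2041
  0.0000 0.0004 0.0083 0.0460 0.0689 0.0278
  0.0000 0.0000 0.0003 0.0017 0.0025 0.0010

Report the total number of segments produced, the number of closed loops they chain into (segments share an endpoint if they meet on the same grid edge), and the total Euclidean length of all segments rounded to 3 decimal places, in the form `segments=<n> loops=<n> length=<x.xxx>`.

segments=4 loops=1 length=2.777

cell (5,3): code 0100 → (5.530,4.000)–(6.000,3.340)
cell (5,4): code 1000 → (6.000,4.367)–(5.530,4.000)
cell (6,3): code 0010 → (6.000,3.340)–(6.443,4.000)
cell (6,4): code 0001 → (6.443,4.000)–(6.000,4.367)
total: 4 segments, chained into 1 closed loop(s), length Σ = 2.777311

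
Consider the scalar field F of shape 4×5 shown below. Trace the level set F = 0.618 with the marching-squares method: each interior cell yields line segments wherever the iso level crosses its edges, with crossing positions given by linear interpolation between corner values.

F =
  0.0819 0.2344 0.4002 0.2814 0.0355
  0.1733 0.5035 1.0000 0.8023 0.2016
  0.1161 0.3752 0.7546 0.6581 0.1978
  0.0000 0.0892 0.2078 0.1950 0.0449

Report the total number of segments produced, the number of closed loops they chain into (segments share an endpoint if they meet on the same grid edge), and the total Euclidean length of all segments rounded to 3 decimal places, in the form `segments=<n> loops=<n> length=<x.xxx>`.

segments=8 loops=1 length=6.185

cell (0,1): code 0100 → (0.363,2.000)–(1.000,1.231)
cell (0,2): code 1100 → (0.646,3.000)–(0.363,2.000)
cell (0,3): code 1000 → (1.000,3.307)–(0.646,3.000)
cell (1,1): code 0110 → (1.000,1.231)–(2.000,1.640)
cell (1,3): code 1001 → (2.000,3.087)–(1.000,3.307)
cell (2,1): code 0010 → (2.000,1.640)–(2.250,2.000)
cell (2,2): code 0011 → (2.250,2.000)–(2.087,3.000)
cell (2,3): code 0001 → (2.087,3.000)–(2.000,3.087)
total: 8 segments, chained into 1 closed loop(s), length Σ = 6.185057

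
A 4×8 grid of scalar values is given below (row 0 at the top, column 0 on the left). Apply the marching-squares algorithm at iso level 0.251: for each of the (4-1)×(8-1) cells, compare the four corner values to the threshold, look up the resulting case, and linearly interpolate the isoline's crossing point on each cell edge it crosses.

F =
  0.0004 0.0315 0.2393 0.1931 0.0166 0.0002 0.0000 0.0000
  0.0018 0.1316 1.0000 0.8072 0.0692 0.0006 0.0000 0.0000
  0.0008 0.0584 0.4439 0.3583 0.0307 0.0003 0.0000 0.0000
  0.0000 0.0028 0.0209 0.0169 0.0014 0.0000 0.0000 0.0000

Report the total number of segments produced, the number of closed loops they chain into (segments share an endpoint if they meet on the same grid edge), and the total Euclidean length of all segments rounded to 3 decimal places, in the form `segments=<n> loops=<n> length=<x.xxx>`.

cell (0,1): code 0100 → (0.015,2.000)–(1.000,1.137)
cell (0,2): code 1100 → (0.094,3.000)–(0.015,2.000)
cell (0,3): code 1000 → (1.000,3.754)–(0.094,3.000)
cell (1,1): code 0110 → (1.000,1.137)–(2.000,1.500)
cell (1,3): code 1001 → (2.000,3.328)–(1.000,3.754)
cell (2,1): code 0010 → (2.000,1.500)–(2.456,2.000)
cell (2,2): code 0011 → (2.456,2.000)–(2.314,3.000)
cell (2,3): code 0001 → (2.314,3.000)–(2.000,3.328)
total: 8 segments, chained into 1 closed loop(s), length Σ = 7.781844

segments=8 loops=1 length=7.782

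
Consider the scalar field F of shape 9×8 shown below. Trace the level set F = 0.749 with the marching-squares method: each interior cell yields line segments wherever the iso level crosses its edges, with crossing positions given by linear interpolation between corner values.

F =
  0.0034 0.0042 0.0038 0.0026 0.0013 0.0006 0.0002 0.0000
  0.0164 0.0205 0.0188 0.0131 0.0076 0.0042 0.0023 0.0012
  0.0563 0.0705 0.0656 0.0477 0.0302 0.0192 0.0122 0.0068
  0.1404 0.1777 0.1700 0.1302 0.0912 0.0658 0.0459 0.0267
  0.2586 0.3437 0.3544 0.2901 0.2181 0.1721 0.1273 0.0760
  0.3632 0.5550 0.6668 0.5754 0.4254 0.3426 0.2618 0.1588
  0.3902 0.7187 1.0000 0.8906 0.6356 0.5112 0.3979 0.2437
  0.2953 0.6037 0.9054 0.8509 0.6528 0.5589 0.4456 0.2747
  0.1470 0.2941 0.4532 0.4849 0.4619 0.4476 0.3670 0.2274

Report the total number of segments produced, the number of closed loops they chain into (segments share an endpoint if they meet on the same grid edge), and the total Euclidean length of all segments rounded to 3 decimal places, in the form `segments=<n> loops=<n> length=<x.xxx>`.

segments=8 loops=1 length=7.206

cell (5,1): code 0100 → (5.247,2.000)–(6.000,1.108)
cell (5,2): code 1100 → (5.551,3.000)–(5.247,2.000)
cell (5,3): code 1000 → (6.000,3.555)–(5.551,3.000)
cell (6,1): code 0110 → (6.000,1.108)–(7.000,1.482)
cell (6,3): code 1001 → (7.000,3.514)–(6.000,3.555)
cell (7,1): code 0010 → (7.000,1.482)–(7.346,2.000)
cell (7,2): code 0011 → (7.346,2.000)–(7.278,3.000)
cell (7,3): code 0001 → (7.278,3.000)–(7.000,3.514)
total: 8 segments, chained into 1 closed loop(s), length Σ = 7.206017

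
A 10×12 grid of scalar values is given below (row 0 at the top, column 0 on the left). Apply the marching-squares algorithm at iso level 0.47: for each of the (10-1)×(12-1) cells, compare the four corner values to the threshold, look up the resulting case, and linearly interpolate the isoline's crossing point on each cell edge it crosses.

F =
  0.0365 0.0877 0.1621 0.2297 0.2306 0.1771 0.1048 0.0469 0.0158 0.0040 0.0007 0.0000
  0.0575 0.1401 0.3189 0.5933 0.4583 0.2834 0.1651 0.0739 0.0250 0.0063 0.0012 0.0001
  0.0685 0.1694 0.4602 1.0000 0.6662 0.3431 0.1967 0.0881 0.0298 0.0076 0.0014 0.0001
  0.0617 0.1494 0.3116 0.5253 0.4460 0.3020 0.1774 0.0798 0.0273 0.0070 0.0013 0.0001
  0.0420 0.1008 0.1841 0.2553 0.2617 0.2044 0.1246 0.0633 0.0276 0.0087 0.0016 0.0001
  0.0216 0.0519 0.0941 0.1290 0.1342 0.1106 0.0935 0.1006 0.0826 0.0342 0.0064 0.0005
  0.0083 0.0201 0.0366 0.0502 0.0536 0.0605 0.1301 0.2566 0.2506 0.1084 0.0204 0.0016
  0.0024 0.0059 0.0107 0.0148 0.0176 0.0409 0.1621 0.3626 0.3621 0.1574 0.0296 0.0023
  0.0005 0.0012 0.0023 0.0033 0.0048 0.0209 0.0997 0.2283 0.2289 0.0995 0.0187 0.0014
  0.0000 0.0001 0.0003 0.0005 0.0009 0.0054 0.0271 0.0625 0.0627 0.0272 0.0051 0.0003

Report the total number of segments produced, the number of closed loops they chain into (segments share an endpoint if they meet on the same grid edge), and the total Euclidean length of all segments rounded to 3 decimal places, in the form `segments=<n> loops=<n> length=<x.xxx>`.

segments=10 loops=1 length=7.586

cell (0,2): code 0100 → (0.661,3.000)–(1.000,2.551)
cell (0,3): code 1000 → (1.000,3.913)–(0.661,3.000)
cell (1,2): code 0110 → (1.000,2.551)–(2.000,2.018)
cell (1,3): code 1101 → (1.056,4.000)–(1.000,3.913)
cell (1,4): code 1000 → (2.000,4.607)–(1.056,4.000)
cell (2,2): code 0110 → (2.000,2.018)–(3.000,2.741)
cell (2,3): code 1011 → (3.000,3.697)–(2.891,4.000)
cell (2,4): code 0001 → (2.891,4.000)–(2.000,4.607)
cell (3,2): code 0010 → (3.000,2.741)–(3.205,3.000)
cell (3,3): code 0001 → (3.205,3.000)–(3.000,3.697)
total: 10 segments, chained into 1 closed loop(s), length Σ = 7.586476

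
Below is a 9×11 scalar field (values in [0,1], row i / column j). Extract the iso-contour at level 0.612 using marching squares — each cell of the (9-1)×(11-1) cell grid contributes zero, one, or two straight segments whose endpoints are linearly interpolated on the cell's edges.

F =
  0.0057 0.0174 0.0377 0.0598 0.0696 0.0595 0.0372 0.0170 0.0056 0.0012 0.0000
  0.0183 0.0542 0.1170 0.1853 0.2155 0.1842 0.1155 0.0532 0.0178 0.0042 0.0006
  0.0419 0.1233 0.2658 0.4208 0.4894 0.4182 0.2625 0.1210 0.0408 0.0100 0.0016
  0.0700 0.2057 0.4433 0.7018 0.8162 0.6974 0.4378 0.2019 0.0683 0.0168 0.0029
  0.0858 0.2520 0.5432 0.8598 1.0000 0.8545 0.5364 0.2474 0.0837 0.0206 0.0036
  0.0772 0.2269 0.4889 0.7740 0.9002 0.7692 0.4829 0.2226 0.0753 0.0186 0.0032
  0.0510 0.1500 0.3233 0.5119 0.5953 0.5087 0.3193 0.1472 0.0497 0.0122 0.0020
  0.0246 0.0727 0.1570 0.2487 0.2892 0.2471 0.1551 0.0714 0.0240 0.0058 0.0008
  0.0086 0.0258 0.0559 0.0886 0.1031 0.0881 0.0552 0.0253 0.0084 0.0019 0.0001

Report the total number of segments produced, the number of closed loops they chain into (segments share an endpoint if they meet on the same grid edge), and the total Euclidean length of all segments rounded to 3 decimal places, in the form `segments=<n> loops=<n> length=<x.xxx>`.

segments=12 loops=1 length=11.007

cell (2,2): code 0100 → (2.680,3.000)–(3.000,2.653)
cell (2,3): code 1100 → (2.375,4.000)–(2.680,3.000)
cell (2,4): code 1100 → (2.694,5.000)–(2.375,4.000)
cell (2,5): code 1000 → (3.000,5.329)–(2.694,5.000)
cell (3,2): code 0110 → (3.000,2.653)–(4.000,2.217)
cell (3,5): code 1001 → (4.000,5.762)–(3.000,5.329)
cell (4,2): code 0110 → (4.000,2.217)–(5.000,2.432)
cell (4,5): code 1001 → (5.000,5.549)–(4.000,5.762)
cell (5,2): code 0010 → (5.000,2.432)–(5.618,3.000)
cell (5,3): code 0011 → (5.618,3.000)–(5.945,4.000)
cell (5,4): code 0011 → (5.945,4.000)–(5.603,5.000)
cell (5,5): code 0001 → (5.603,5.000)–(5.000,5.549)
total: 12 segments, chained into 1 closed loop(s), length Σ = 11.006548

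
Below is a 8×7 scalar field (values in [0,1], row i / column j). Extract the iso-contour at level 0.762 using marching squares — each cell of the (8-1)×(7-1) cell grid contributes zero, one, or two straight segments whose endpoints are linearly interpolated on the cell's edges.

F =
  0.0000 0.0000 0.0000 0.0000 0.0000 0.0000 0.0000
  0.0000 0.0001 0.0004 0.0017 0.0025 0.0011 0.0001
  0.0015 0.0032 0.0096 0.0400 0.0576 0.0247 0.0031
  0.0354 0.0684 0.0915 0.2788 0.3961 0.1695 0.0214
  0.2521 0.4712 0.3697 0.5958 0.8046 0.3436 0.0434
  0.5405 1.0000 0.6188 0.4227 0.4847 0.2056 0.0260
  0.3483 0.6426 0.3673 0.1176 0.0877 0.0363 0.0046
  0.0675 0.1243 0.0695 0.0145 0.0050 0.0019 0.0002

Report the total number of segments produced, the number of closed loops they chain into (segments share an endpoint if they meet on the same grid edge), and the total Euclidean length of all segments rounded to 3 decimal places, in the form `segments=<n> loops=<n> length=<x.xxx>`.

segments=8 loops=2 length=3.986

cell (3,3): code 0100 → (3.896,4.000)–(4.000,3.796)
cell (3,4): code 1000 → (4.000,4.092)–(3.896,4.000)
cell (4,0): code 0100 → (4.550,1.000)–(5.000,0.482)
cell (4,1): code 1000 → (5.000,1.624)–(4.550,1.000)
cell (4,3): code 0010 → (4.000,3.796)–(4.133,4.000)
cell (4,4): code 0001 → (4.133,4.000)–(4.000,4.092)
cell (5,0): code 0010 → (5.000,0.482)–(5.666,1.000)
cell (5,1): code 0001 → (5.666,1.000)–(5.000,1.624)
total: 8 segments, chained into 2 closed loop(s), length Σ = 3.986497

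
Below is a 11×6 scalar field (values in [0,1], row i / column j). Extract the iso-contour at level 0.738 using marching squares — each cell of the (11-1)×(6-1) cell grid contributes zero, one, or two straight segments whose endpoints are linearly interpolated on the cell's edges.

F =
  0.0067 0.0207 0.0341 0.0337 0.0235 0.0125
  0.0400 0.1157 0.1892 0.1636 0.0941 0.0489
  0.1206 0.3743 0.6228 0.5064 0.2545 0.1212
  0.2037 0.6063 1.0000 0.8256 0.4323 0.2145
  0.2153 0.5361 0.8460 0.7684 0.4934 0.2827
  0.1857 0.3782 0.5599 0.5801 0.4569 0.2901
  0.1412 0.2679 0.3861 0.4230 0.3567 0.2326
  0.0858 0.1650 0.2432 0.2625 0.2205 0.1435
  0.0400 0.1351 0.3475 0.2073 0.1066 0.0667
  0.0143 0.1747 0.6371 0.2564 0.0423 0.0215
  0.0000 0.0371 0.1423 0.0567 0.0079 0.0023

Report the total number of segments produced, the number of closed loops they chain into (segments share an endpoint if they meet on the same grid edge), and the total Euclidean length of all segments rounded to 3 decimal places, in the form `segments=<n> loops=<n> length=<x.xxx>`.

cell (2,1): code 0100 → (2.305,2.000)–(3.000,1.335)
cell (2,2): code 1100 → (2.726,3.000)–(2.305,2.000)
cell (2,3): code 1000 → (3.000,3.223)–(2.726,3.000)
cell (3,1): code 0110 → (3.000,1.335)–(4.000,1.652)
cell (3,3): code 1001 → (4.000,3.111)–(3.000,3.223)
cell (4,1): code 0010 → (4.000,1.652)–(4.377,2.000)
cell (4,2): code 0011 → (4.377,2.000)–(4.161,3.000)
cell (4,3): code 0001 → (4.161,3.000)–(4.000,3.111)
total: 8 segments, chained into 1 closed loop(s), length Σ = 6.187871

segments=8 loops=1 length=6.188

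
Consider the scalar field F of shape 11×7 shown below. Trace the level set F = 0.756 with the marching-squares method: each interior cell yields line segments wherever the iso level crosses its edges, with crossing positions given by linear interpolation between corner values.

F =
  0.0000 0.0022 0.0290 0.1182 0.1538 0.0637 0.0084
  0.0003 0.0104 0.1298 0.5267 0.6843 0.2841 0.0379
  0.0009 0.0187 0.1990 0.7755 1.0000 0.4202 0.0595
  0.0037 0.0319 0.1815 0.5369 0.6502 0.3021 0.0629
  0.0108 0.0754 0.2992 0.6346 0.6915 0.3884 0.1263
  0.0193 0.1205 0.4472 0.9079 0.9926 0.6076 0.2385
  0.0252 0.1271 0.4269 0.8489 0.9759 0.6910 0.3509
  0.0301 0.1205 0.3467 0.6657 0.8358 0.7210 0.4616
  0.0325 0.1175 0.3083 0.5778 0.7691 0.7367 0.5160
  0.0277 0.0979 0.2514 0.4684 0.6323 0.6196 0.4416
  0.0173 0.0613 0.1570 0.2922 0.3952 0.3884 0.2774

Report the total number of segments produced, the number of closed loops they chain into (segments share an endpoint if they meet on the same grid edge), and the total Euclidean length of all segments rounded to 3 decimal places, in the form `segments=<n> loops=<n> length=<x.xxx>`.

segments=18 loops=2 length=13.881

cell (1,2): code 0100 → (1.922,3.000)–(2.000,2.966)
cell (1,3): code 1100 → (1.227,4.000)–(1.922,3.000)
cell (1,4): code 1000 → (2.000,4.421)–(1.227,4.000)
cell (2,2): code 0010 → (2.000,2.966)–(2.082,3.000)
cell (2,3): code 0011 → (2.082,3.000)–(2.698,4.000)
cell (2,4): code 0001 → (2.698,4.000)–(2.000,4.421)
cell (4,2): code 0100 → (4.444,3.000)–(5.000,2.670)
cell (4,3): code 1100 → (4.214,4.000)–(4.444,3.000)
cell (4,4): code 1000 → (5.000,4.615)–(4.214,4.000)
cell (5,2): code 0110 → (5.000,2.670)–(6.000,2.780)
cell (5,4): code 1001 → (6.000,4.772)–(5.000,4.615)
cell (6,2): code 0010 → (6.000,2.780)–(6.507,3.000)
cell (6,3): code 0111 → (6.507,3.000)–(7.000,3.531)
cell (6,4): code 1001 → (7.000,4.695)–(6.000,4.772)
cell (7,3): code 0110 → (7.000,3.531)–(8.000,3.932)
cell (7,4): code 1001 → (8.000,4.404)–(7.000,4.695)
cell (8,3): code 0010 → (8.000,3.932)–(8.096,4.000)
cell (8,4): code 0001 → (8.096,4.000)–(8.000,4.404)
total: 18 segments, chained into 2 closed loop(s), length Σ = 13.880712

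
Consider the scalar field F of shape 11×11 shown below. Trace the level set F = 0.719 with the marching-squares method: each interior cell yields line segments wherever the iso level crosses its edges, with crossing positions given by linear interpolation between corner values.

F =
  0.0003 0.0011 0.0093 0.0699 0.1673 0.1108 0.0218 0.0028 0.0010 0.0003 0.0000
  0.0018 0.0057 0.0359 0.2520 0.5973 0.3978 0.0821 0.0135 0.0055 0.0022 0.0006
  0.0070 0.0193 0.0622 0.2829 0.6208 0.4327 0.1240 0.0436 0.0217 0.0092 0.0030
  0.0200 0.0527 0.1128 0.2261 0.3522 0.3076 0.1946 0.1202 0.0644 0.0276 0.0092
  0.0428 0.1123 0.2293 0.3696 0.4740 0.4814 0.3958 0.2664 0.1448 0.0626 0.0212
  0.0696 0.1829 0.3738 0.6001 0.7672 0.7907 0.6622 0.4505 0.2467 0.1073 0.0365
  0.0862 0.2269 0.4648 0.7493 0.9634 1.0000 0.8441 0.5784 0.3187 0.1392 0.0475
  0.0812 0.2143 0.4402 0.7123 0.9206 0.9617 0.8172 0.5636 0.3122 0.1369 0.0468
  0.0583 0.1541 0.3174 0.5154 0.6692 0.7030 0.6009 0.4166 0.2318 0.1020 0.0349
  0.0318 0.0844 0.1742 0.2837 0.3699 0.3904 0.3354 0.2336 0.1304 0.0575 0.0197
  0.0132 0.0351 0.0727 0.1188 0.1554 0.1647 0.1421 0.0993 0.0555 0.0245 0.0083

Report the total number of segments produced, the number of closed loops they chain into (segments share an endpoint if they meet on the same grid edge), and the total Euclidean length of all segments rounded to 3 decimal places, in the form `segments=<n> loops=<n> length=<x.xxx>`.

segments=14 loops=1 length=10.598

cell (4,3): code 0100 → (4.836,4.000)–(5.000,3.712)
cell (4,4): code 1100 → (4.768,5.000)–(4.836,4.000)
cell (4,5): code 1000 → (5.000,5.558)–(4.768,5.000)
cell (5,2): code 0100 → (5.797,3.000)–(6.000,2.893)
cell (5,3): code 1110 → (5.000,3.712)–(5.797,3.000)
cell (5,5): code 1101 → (5.312,6.000)–(5.000,5.558)
cell (5,6): code 1000 → (6.000,6.471)–(5.312,6.000)
cell (6,2): code 0010 → (6.000,2.893)–(6.819,3.000)
cell (6,3): code 0111 → (6.819,3.000)–(7.000,3.032)
cell (6,6): code 1001 → (7.000,6.387)–(6.000,6.471)
cell (7,3): code 0010 → (7.000,3.032)–(7.802,4.000)
cell (7,4): code 0011 → (7.802,4.000)–(7.938,5.000)
cell (7,5): code 0011 → (7.938,5.000)–(7.454,6.000)
cell (7,6): code 0001 → (7.454,6.000)–(7.000,6.387)
total: 14 segments, chained into 1 closed loop(s), length Σ = 10.597911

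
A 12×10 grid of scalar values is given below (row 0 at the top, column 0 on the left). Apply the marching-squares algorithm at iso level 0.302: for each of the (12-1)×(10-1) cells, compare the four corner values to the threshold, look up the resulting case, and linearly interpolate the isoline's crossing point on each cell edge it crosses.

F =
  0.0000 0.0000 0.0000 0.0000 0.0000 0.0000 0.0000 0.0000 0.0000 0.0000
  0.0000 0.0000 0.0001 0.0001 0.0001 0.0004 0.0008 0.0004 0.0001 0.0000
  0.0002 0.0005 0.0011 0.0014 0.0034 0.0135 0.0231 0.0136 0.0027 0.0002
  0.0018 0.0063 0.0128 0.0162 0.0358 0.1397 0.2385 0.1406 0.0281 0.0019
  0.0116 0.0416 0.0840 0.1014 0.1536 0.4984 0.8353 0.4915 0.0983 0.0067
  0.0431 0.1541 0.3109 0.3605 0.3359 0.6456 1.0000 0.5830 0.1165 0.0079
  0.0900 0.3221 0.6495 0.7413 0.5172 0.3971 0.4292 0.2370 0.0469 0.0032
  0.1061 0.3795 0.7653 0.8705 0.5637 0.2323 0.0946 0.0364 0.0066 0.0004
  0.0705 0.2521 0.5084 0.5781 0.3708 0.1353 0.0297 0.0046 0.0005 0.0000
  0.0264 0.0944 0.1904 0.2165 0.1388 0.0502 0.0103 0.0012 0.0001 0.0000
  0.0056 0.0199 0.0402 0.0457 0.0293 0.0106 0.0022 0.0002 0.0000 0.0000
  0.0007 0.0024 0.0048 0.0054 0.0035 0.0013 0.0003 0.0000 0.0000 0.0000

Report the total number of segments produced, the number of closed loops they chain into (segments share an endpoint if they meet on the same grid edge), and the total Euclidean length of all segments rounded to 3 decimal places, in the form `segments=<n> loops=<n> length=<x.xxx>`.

segments=24 loops=1 length=19.544

cell (3,4): code 0100 → (3.452,5.000)–(4.000,4.430)
cell (3,5): code 1100 → (3.106,6.000)–(3.452,5.000)
cell (3,6): code 1100 → (3.460,7.000)–(3.106,6.000)
cell (3,7): code 1000 → (4.000,7.482)–(3.460,7.000)
cell (4,1): code 0100 → (4.961,2.000)–(5.000,1.943)
cell (4,2): code 1100 → (4.774,3.000)–(4.961,2.000)
cell (4,3): code 1100 → (4.814,4.000)–(4.774,3.000)
cell (4,4): code 1110 → (4.000,4.430)–(4.814,4.000)
cell (4,7): code 1001 → (5.000,7.602)–(4.000,7.482)
cell (5,0): code 0100 → (5.880,1.000)–(6.000,0.913)
cell (5,1): code 1110 → (5.000,1.943)–(5.880,1.000)
cell (5,6): code 1011 → (6.000,6.662)–(5.812,7.000)
cell (5,7): code 0001 → (5.812,7.000)–(5.000,7.602)
cell (6,0): code 0110 → (6.000,0.913)–(7.000,0.717)
cell (6,4): code 1011 → (7.000,4.790)–(6.577,5.000)
cell (6,5): code 0011 → (6.577,5.000)–(6.380,6.000)
cell (6,6): code 0001 → (6.380,6.000)–(6.000,6.662)
cell (7,0): code 0010 → (7.000,0.717)–(7.608,1.000)
cell (7,1): code 0111 → (7.608,1.000)–(8.000,1.195)
cell (7,4): code 1001 → (8.000,4.292)–(7.000,4.790)
cell (8,1): code 0010 → (8.000,1.195)–(8.649,2.000)
cell (8,2): code 0011 → (8.649,2.000)–(8.764,3.000)
cell (8,3): code 0011 → (8.764,3.000)–(8.297,4.000)
cell (8,4): code 0001 → (8.297,4.000)–(8.000,4.292)
total: 24 segments, chained into 1 closed loop(s), length Σ = 19.544002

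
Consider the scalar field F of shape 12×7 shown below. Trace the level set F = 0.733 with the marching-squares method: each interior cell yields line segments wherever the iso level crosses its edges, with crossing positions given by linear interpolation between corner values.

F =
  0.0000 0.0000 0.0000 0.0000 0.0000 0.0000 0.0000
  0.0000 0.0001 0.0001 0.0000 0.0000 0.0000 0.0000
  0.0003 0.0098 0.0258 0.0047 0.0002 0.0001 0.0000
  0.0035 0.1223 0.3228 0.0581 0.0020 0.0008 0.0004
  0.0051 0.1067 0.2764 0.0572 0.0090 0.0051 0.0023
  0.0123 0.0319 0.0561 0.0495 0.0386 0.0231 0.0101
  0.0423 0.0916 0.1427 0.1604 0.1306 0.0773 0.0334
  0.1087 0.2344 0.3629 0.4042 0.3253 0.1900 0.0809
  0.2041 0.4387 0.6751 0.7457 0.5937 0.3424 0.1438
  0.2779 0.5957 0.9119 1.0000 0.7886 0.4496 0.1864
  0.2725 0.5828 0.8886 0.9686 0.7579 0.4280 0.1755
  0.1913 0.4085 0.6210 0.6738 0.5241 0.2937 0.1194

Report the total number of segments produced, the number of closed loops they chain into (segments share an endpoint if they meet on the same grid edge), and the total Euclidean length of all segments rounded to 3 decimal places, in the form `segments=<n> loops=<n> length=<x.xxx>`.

segments=12 loops=1 length=8.715

cell (7,2): code 0100 → (7.963,3.000)–(8.000,2.820)
cell (7,3): code 1000 → (8.000,3.084)–(7.963,3.000)
cell (8,1): code 0100 → (8.245,2.000)–(9.000,1.434)
cell (8,2): code 1110 → (8.000,2.820)–(8.245,2.000)
cell (8,3): code 1101 → (8.715,4.000)–(8.000,3.084)
cell (8,4): code 1000 → (9.000,4.164)–(8.715,4.000)
cell (9,1): code 0110 → (9.000,1.434)–(10.000,1.491)
cell (9,4): code 1001 → (10.000,4.075)–(9.000,4.164)
cell (10,1): code 0010 → (10.000,1.491)–(10.581,2.000)
cell (10,2): code 0011 → (10.581,2.000)–(10.799,3.000)
cell (10,3): code 0011 → (10.799,3.000)–(10.107,4.000)
cell (10,4): code 0001 → (10.107,4.000)–(10.000,4.075)
total: 12 segments, chained into 1 closed loop(s), length Σ = 8.714687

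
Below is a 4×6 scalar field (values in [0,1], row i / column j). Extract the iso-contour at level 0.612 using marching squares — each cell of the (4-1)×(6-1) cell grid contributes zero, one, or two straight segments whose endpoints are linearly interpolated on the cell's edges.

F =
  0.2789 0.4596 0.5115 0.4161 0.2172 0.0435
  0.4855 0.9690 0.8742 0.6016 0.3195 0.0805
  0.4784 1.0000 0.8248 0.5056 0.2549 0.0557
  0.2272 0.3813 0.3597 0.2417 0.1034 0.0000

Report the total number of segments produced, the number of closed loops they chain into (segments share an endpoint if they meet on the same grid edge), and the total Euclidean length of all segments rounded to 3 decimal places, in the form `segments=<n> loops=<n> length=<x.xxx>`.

cell (0,0): code 0100 → (0.299,1.000)–(1.000,0.262)
cell (0,1): code 1100 → (0.277,2.000)–(0.299,1.000)
cell (0,2): code 1000 → (1.000,2.962)–(0.277,2.000)
cell (1,0): code 0110 → (1.000,0.262)–(2.000,0.256)
cell (1,2): code 1001 → (2.000,2.667)–(1.000,2.962)
cell (2,0): code 0010 → (2.000,0.256)–(2.627,1.000)
cell (2,1): code 0011 → (2.627,1.000)–(2.458,2.000)
cell (2,2): code 0001 → (2.458,2.000)–(2.000,2.667)
total: 8 segments, chained into 1 closed loop(s), length Σ = 8.059938

segments=8 loops=1 length=8.060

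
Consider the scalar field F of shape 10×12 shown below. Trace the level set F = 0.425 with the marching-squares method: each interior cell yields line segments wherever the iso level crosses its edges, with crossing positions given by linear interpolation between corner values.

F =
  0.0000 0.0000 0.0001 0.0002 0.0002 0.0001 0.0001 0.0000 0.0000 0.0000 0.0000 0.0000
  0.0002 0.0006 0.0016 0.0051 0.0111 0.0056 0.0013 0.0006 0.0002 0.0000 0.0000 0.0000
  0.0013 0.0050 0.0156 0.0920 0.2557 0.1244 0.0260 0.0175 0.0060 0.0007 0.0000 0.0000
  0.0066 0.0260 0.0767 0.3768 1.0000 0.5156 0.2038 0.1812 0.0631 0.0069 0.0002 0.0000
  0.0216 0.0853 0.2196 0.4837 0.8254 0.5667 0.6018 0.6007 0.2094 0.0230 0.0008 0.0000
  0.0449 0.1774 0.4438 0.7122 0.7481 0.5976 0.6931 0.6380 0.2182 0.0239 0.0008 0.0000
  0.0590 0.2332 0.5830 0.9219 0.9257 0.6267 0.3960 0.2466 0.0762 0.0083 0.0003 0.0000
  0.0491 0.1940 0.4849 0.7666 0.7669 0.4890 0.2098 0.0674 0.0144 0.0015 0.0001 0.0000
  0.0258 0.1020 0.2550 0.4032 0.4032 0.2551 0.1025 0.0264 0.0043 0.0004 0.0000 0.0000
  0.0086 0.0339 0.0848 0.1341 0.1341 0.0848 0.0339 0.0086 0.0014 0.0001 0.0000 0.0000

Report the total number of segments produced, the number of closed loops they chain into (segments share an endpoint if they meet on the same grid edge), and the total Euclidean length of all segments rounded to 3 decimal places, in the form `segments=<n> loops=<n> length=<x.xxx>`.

segments=22 loops=1 length=17.945

cell (2,3): code 0100 → (2.227,4.000)–(3.000,3.077)
cell (2,4): code 1100 → (2.768,5.000)–(2.227,4.000)
cell (2,5): code 1000 → (3.000,5.291)–(2.768,5.000)
cell (3,2): code 0100 → (3.451,3.000)–(4.000,2.778)
cell (3,3): code 1110 → (3.000,3.077)–(3.451,3.000)
cell (3,5): code 1101 → (3.556,6.000)–(3.000,5.291)
cell (3,6): code 1100 → (3.581,7.000)–(3.556,6.000)
cell (3,7): code 1000 → (4.000,7.449)–(3.581,7.000)
cell (4,1): code 0100 → (4.916,2.000)–(5.000,1.929)
cell (4,2): code 1110 → (4.000,2.778)–(4.916,2.000)
cell (4,7): code 1001 → (5.000,7.507)–(4.000,7.449)
cell (5,1): code 0110 → (5.000,1.929)–(6.000,1.548)
cell (5,5): code 1011 → (6.000,5.874)–(5.902,6.000)
cell (5,6): code 0011 → (5.902,6.000)–(5.544,7.000)
cell (5,7): code 0001 → (5.544,7.000)–(5.000,7.507)
cell (6,1): code 0110 → (6.000,1.548)–(7.000,1.794)
cell (6,5): code 1001 → (7.000,5.229)–(6.000,5.874)
cell (7,1): code 0010 → (7.000,1.794)–(7.261,2.000)
cell (7,2): code 0011 → (7.261,2.000)–(7.940,3.000)
cell (7,3): code 0011 → (7.940,3.000)–(7.940,4.000)
cell (7,4): code 0011 → (7.940,4.000)–(7.274,5.000)
cell (7,5): code 0001 → (7.274,5.000)–(7.000,5.229)
total: 22 segments, chained into 1 closed loop(s), length Σ = 17.945454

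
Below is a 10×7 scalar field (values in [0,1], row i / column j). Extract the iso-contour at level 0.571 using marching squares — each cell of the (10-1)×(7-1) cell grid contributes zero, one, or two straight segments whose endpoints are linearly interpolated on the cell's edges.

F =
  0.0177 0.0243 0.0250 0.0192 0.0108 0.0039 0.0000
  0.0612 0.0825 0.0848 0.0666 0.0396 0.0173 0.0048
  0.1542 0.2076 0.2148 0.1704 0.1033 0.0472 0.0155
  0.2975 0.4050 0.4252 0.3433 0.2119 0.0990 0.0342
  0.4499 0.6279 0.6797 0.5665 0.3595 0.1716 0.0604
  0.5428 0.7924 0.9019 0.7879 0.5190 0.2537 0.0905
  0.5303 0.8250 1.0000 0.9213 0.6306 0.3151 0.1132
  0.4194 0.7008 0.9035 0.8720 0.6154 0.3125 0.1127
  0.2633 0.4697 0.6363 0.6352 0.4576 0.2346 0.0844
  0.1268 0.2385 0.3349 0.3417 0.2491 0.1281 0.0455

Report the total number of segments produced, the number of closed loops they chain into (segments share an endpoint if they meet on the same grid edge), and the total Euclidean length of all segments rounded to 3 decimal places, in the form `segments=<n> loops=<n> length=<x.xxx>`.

cell (3,0): code 0100 → (3.745,1.000)–(4.000,0.680)
cell (3,1): code 1100 → (3.573,2.000)–(3.745,1.000)
cell (3,2): code 1000 → (4.000,2.960)–(3.573,2.000)
cell (4,0): code 0110 → (4.000,0.680)–(5.000,0.113)
cell (4,2): code 1101 → (4.020,3.000)–(4.000,2.960)
cell (4,3): code 1000 → (5.000,3.807)–(4.020,3.000)
cell (5,0): code 0110 → (5.000,0.113)–(6.000,0.138)
cell (5,3): code 1101 → (5.466,4.000)–(5.000,3.807)
cell (5,4): code 1000 → (6.000,4.189)–(5.466,4.000)
cell (6,0): code 0110 → (6.000,0.138)–(7.000,0.539)
cell (6,4): code 1001 → (7.000,4.147)–(6.000,4.189)
cell (7,0): code 0010 → (7.000,0.539)–(7.562,1.000)
cell (7,1): code 0111 → (7.562,1.000)–(8.000,1.608)
cell (7,3): code 1011 → (8.000,3.361)–(7.281,4.000)
cell (7,4): code 0001 → (7.281,4.000)–(7.000,4.147)
cell (8,1): code 0010 → (8.000,1.608)–(8.217,2.000)
cell (8,2): code 0011 → (8.217,2.000)–(8.219,3.000)
cell (8,3): code 0001 → (8.219,3.000)–(8.000,3.361)
total: 18 segments, chained into 1 closed loop(s), length Σ = 13.712839

segments=18 loops=1 length=13.713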